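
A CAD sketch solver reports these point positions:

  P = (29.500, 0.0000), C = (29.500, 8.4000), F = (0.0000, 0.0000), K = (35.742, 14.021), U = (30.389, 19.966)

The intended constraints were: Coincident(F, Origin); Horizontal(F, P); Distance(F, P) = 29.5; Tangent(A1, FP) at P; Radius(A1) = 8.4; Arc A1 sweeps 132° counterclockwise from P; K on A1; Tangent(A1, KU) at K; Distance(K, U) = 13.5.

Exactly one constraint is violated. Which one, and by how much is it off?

Distance(K, U) = 13.5 — off by 5.50.

F = (0.00, 0.00) ✓; F.y = 0.00, P.y = 0.00 ✓; |FP| = 29.50 ✓; ∠(CP, PF) = 90.00° ✓; |CP| = 8.400 ✓; bearing(C→K) − bearing(C→P) = 132.0° ✓; |CK| = 8.400 ✓; ∠(CK, KU) = 90.00° ✓; |KU| = 8.000 ✗.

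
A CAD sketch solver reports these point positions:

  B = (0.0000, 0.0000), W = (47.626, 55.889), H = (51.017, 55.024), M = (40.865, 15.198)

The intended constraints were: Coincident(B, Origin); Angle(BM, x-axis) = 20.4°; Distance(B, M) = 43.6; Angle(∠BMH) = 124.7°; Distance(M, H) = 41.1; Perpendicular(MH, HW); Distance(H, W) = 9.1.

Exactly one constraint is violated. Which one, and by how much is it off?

Distance(H, W) = 9.1 — off by 5.60.

B = (0.00, 0.00) ✓; BM at 20.40° ✓; |BM| = 43.60 ✓; ∠BMH = 124.7° ✓; |MH| = 41.10 ✓; ∠(MH, HW) = 89.99° ✓; |HW| = 3.500 ✗.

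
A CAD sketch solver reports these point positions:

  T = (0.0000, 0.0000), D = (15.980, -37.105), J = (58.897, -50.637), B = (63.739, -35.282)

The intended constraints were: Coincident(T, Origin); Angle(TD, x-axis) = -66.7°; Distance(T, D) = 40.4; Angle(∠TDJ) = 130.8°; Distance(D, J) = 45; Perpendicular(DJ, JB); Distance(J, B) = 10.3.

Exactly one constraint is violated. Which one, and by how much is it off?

Distance(J, B) = 10.3 — off by 5.80.

T = (0.00, 0.00) ✓; TD at -66.70° ✓; |TD| = 40.40 ✓; ∠TDJ = 130.8° ✓; |DJ| = 45.00 ✓; ∠(DJ, JB) = 90.00° ✓; |JB| = 16.10 ✗.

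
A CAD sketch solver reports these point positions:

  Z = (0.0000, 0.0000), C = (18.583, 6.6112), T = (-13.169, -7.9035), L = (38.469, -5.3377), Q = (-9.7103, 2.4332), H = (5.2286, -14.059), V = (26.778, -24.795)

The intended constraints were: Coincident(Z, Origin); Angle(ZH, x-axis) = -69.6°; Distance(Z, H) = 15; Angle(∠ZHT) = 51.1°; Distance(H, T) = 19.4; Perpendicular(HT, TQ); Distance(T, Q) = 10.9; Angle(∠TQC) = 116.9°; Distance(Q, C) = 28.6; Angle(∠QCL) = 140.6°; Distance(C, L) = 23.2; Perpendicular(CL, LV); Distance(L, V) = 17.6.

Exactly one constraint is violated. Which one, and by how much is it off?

Distance(L, V) = 17.6 — off by 5.10.

Z = (0.00, 0.00) ✓; ZH at -69.60° ✓; |ZH| = 15.00 ✓; ∠ZHT = 51.10° ✓; |HT| = 19.40 ✓; ∠(HT, TQ) = 90.00° ✓; |TQ| = 10.90 ✓; ∠TQC = 116.9° ✓; |QC| = 28.60 ✓; ∠QCL = 140.6° ✓; |CL| = 23.20 ✓; ∠(CL, LV) = 90.00° ✓; |LV| = 22.70 ✗.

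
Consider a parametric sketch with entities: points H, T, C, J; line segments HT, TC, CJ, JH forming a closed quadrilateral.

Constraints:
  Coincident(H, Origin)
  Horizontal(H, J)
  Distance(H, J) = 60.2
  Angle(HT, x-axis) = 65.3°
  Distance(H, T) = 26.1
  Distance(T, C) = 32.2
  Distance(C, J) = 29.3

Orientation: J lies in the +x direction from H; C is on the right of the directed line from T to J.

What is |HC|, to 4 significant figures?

30.97

H is at the origin; H and J share the same y with |HJ| = 60.2 and J in +x, so J = (60.2, 0). HT runs at 65.3° with |HT| = 26.1, so T = (10.91, 23.71). C is determined by |TC| = 32.2 and |CJ| = 29.3 together: it lies at the intersection of circle(T, 32.2) and circle(J, 29.3). With |TJ| = 54.70, the foot of the radical line on TJ is 28.98 from T and the perpendicular offset is √(32.2² − 28.98²) = 14.03. Taking the right-of-TJ solution: C = (30.94, -1.498).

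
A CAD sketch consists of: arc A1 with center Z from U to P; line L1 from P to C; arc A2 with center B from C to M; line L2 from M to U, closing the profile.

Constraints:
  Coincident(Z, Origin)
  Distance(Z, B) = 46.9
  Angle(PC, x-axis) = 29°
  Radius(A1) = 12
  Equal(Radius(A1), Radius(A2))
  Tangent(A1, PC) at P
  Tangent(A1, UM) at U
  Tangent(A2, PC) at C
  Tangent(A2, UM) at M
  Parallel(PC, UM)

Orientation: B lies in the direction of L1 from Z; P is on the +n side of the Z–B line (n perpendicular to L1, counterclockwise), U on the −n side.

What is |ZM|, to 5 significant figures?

48.411

The slot axis is L1's direction at 29.0°, so u = (cos 29.0°, sin 29.0°) = (0.87462, 0.48481) and n = (−sin 29.0°, cos 29.0°) = (-0.48481, 0.87462). Z is at the origin and B lies 46.9 along u from Z, so B = 46.9·u = (41.020, 22.738). Tangency of A1 to both parallel lines with radius 12.0 puts P and U at Z ± 12.0·n: P = (-5.8177, 10.495), U = (5.8177, -10.495). Equal radii place C and M the same way about B: C = B + 12.0·n = (35.202, 33.233), M = B − 12.0·n = (46.837, 12.242). Then |ZM| = |M − Z| = 48.411.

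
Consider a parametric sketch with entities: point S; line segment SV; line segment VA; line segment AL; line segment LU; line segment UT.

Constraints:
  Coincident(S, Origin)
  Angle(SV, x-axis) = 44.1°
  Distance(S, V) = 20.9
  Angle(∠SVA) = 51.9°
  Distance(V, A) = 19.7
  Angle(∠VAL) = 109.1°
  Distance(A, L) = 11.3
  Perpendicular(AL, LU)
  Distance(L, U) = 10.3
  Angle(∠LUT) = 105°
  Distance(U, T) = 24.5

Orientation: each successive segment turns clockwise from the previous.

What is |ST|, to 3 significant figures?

26.1

S is at the origin; SV runs at 44.1° with length 20.9, so V = (15.0, 14.5). ∠SVA = 51.9° gives VA at -84.0° from the x-axis; with |VA| = 19.7, A = (17.1, -5.05). ∠VAL = 109.1° gives AL at -155° from the x-axis; with |AL| = 11.3, L = (6.84, -9.84). The perpendicularity gives LU at right angles to AL, so LU runs at 115°; with |LU| = 10.3, U = (2.47, -0.514). ∠LUT = 105.0° gives UT at 40.1° from the x-axis; with |UT| = 24.5, T = (21.2, 15.3). Then |ST| = |T − S| = 26.1.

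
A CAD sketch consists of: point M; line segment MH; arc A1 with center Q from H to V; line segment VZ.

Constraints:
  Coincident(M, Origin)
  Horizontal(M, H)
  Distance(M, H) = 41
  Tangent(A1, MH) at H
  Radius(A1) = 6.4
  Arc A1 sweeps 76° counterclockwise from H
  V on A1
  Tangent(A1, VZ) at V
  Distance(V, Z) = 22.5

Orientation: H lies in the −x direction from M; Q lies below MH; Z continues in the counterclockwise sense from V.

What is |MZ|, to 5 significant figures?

59.028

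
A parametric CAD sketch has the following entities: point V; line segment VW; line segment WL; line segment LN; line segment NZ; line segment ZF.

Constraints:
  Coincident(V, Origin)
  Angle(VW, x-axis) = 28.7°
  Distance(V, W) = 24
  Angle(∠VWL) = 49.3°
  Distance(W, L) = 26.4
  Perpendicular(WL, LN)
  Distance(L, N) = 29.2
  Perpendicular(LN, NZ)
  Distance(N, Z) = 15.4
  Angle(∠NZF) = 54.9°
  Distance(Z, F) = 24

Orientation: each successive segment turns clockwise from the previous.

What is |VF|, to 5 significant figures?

12.578

V is at the origin; VW runs at 28.7° with length 24.0, so W = (21.052, 11.525). ∠VWL = 49.3° gives WL at -102.00° from the x-axis; with |WL| = 26.4, L = (15.563, -14.298). WL ⟂ LN, so LN runs at 168.00°; with |LN| = 29.2, N = (-12.999, -8.2267). LN ⟂ NZ, so NZ runs at 78.000°; with |NZ| = 15.4, Z = (-9.7974, 6.8368). ∠NZF = 54.9° gives ZF at -47.100° from the x-axis; with |ZF| = 24.0, F = (6.5399, -10.744). Then |VF| = |F − V| = 12.578.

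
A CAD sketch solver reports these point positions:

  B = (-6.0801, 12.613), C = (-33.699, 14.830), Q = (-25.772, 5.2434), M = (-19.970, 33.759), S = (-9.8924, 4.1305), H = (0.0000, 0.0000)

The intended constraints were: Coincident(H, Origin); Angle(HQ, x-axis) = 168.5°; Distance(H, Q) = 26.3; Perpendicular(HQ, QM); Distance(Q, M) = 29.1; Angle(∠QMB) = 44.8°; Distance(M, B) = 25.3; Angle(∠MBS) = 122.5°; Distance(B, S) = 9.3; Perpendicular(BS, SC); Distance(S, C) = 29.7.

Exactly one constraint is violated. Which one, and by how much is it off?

Distance(S, C) = 29.7 — off by 3.60.

H = (0.00, 0.00) ✓; HQ at 168.5° ✓; |HQ| = 26.30 ✓; ∠(HQ, QM) = 90.00° ✓; |QM| = 29.10 ✓; ∠QMB = 44.80° ✓; |MB| = 25.30 ✓; ∠MBS = 122.5° ✓; |BS| = 9.300 ✓; ∠(BS, SC) = 90.00° ✓; |SC| = 26.10 ✗.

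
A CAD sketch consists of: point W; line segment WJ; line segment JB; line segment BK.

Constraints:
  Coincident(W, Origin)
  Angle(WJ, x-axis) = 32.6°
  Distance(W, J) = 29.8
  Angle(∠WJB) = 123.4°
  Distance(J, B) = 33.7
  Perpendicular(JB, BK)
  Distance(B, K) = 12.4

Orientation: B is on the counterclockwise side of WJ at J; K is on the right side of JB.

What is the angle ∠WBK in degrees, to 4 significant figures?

116.4°

∠WJB = 123.4°, so JB runs at 32.6° + (180° − 123.4°) = 89.20° from the x-axis; with |JB| = 33.7, B = J + 33.7·(cos 89.20°, sin 89.20°) = (25.58, 49.75). JB ⟂ BK; with |BK| = 12.4 on the right of JB, K = B + 12.4·(0.9999, -0.01396) = (37.97, 49.58). Then cos ∠WBK = BW·BK / (|BW||BK|), giving 116.4°.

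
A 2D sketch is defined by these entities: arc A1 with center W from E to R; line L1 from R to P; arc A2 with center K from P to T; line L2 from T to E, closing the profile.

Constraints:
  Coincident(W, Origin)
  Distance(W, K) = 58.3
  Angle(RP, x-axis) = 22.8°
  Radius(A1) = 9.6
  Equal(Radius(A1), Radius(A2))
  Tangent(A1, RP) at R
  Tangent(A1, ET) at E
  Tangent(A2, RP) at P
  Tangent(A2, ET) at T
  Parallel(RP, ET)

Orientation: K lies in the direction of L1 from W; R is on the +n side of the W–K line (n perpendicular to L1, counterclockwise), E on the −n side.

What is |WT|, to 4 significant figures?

59.09

The slot axis is L1's direction at 22.8°, so u = (cos 22.8°, sin 22.8°) = (0.9219, 0.3875) and n = (−sin 22.8°, cos 22.8°) = (-0.3875, 0.9219). W is at the origin and K lies 58.3 along u from W, so K = 58.3·u = (53.74, 22.59). Tangency of A1 to both parallel lines with radius 9.6 puts R and E at W ± 9.6·n: R = (-3.720, 8.850), E = (3.720, -8.850). Equal radii place P and T the same way about K: P = K + 9.6·n = (50.02, 31.44), T = K − 9.6·n = (57.46, 13.74). Then |WT| = |T − W| = 59.09.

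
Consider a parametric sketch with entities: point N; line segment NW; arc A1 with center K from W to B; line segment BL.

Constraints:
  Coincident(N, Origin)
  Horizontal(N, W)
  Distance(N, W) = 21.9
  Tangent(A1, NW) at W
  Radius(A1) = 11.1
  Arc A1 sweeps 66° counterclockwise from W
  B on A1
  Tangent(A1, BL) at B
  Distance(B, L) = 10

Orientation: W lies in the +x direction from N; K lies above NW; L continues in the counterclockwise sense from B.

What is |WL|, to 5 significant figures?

21.190

N is at the origin; N and W share the same y with |NW| = 21.9 and W on the +x side, so W = (21.900, 0.0000). The tangent condition forces KW to be normal to NW, so K = W + (0, 11.1) = (21.900, 11.100). On A1, W sits at bearing -90° from K; a 66° counterclockwise sweep puts B at bearing -24°, so B = K + 11.1·(cos -24°, sin -24°) = (32.040, 6.5852). Tangency of A1 to BL means the radius KB is perpendicular to BL, so BL runs along (−sin -24°, cos -24°); with |BL| = 10.0, L = (36.108, 15.721). Then |WL| = |L − W| = 21.190.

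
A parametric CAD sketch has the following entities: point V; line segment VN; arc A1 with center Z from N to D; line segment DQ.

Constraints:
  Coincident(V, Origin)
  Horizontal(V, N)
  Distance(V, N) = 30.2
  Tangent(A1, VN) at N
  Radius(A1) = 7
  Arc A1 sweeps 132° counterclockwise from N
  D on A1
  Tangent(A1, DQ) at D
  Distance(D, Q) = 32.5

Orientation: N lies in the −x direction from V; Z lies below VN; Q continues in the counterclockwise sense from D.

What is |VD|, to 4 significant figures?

37.28

V is at the origin; V and N share the same y with |VN| = 30.2 and N on the −x side, so N = (-30.20, 0.000). The tangent condition forces ZN to be normal to VN, so Z = N + (0, -7) = (-30.20, -7.000). On A1, N sits at bearing 90° from Z; a 132° counterclockwise sweep puts D at bearing 222°, so D = Z + 7.0·(cos 222°, sin 222°) = (-35.40, -11.68). Then |VD| = |D − V| = 37.28.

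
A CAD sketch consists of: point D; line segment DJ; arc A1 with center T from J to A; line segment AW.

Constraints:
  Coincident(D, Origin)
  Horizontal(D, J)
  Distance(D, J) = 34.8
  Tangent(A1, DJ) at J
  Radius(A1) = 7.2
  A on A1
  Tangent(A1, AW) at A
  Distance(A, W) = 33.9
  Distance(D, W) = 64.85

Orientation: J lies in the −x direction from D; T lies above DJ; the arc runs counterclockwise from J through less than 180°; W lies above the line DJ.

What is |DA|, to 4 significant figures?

32.19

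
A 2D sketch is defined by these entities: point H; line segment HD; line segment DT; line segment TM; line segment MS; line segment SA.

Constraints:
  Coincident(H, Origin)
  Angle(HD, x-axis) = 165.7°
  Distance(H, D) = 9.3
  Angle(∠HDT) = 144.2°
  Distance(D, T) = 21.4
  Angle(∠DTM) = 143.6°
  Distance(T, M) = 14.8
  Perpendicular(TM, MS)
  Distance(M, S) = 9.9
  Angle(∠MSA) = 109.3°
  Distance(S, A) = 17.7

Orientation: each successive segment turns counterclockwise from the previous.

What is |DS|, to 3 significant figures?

32.1

H is at the origin; HD runs at 165.7° with length 9.3, so D = (-9.01, 2.30). ∠HDT = 144.2° gives DT at -158° from the x-axis; with |DT| = 21.4, T = (-28.9, -5.55). ∠DTM = 143.6° gives TM at -122° from the x-axis; with |TM| = 14.8, M = (-36.8, -18.1). TM is perpendicular to MS, so MS runs at -32.1°; with |MS| = 9.9, S = (-28.4, -23.3). Then |DS| = |S − D| = 32.1.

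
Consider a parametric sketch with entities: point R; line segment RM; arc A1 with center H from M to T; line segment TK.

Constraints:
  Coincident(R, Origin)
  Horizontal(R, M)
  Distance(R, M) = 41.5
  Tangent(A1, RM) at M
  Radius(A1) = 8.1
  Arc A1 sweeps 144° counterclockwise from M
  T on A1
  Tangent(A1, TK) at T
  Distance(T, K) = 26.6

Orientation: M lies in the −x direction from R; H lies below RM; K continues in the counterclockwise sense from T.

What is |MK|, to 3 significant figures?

34.6

R is at the origin; R and M share the same y with |RM| = 41.5 and M on the −x side, so M = (-41.5, 0.00). A1 meets RM tangentially, so HM is at right angles to RM, so H = M + (0, -8.1) = (-41.5, -8.10). On A1, M sits at bearing 90° from H; a 144° counterclockwise sweep puts T at bearing 234°, so T = H + 8.1·(cos 234°, sin 234°) = (-46.3, -14.7). A1 meets TK tangentially, so HT is at right angles to TK, so TK runs along (−sin 234°, cos 234°); with |TK| = 26.6, K = (-24.7, -30.3). Then |MK| = |K − M| = 34.6.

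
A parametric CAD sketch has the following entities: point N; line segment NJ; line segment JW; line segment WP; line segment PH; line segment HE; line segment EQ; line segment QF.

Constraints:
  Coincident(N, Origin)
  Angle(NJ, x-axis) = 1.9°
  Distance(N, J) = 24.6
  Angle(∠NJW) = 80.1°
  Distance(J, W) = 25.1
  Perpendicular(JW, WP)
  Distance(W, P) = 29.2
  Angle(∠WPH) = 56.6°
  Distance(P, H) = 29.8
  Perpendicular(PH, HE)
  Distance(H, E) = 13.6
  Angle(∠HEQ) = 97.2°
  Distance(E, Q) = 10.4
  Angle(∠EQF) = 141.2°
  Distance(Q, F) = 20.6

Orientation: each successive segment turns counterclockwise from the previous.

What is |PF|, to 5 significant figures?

4.5427

N is at the origin; NJ runs at 1.9° with length 24.6, so J = (24.586, 0.81562). ∠NJW = 80.1° gives JW at 101.80° from the x-axis; with |JW| = 25.1, W = (19.454, 25.385). JW is perpendicular to WP, so WP runs at -168.20°; with |WP| = 29.2, P = (-9.1293, 19.414). ∠WPH = 56.6° gives PH at -44.800° from the x-axis; with |PH| = 29.8, H = (12.016, -1.5842). PH is perpendicular to HE, so HE runs at 45.200°; with |HE| = 13.6, E = (21.599, 8.0660). ∠HEQ = 97.2° gives EQ at 128.00° from the x-axis; with |EQ| = 10.4, Q = (15.196, 16.261). ∠EQF = 141.2° gives QF at 166.80° from the x-axis; with |QF| = 20.6, F = (-4.8597, 20.965). Then |PF| = |F − P| = 4.5427.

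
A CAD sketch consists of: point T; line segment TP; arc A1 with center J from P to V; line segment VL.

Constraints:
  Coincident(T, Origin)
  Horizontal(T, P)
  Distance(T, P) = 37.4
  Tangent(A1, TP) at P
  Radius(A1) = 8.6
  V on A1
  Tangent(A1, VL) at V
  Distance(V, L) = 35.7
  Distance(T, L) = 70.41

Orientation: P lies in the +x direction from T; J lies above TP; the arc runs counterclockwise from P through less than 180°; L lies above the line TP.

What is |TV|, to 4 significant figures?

45.63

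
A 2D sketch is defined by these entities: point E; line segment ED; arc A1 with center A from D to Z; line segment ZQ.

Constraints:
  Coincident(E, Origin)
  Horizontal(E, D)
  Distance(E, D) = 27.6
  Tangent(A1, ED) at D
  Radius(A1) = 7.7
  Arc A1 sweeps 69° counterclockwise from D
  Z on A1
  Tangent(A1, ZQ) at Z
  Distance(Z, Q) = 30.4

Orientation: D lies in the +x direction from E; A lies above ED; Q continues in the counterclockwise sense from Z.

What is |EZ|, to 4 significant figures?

35.14

E is at the origin; E and D share the same y with |ED| = 27.6 and D on the +x side, so D = (27.60, 0.000). Since A1 is tangent to ED there, AD ⟂ ED, so A = D + (0, 7.7) = (27.60, 7.700). On A1, D sits at bearing -90° from A; a 69° counterclockwise sweep puts Z at bearing -21°, so Z = A + 7.7·(cos -21°, sin -21°) = (34.79, 4.941). Then |EZ| = |Z − E| = 35.14.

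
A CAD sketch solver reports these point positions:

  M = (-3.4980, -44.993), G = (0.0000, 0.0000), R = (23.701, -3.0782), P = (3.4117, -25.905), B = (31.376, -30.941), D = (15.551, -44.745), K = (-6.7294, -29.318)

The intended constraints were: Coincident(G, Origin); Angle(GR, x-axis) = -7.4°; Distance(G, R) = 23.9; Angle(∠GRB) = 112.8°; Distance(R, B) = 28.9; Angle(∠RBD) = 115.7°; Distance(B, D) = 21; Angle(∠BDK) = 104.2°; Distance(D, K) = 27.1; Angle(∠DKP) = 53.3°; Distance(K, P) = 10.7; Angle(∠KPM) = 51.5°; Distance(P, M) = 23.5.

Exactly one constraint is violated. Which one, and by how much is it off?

Distance(P, M) = 23.5 — off by 3.20.

G = (0.00, 0.00) ✓; GR at -7.400° ✓; |GR| = 23.90 ✓; ∠GRB = 112.8° ✓; |RB| = 28.90 ✓; ∠RBD = 115.7° ✓; |BD| = 21.00 ✓; ∠BDK = 104.2° ✓; |DK| = 27.10 ✓; ∠DKP = 53.30° ✓; |KP| = 10.70 ✓; ∠KPM = 51.50° ✓; |PM| = 20.30 ✗.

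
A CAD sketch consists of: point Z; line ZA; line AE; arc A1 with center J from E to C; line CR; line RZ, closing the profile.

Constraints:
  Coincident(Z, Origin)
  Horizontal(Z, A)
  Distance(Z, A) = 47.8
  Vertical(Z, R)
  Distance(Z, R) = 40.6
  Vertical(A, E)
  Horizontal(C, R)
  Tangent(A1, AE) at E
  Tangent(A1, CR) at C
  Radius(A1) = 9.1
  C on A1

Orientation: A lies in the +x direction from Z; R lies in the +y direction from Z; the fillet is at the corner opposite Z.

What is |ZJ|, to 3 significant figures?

49.9

Z is at the origin; Z and A share the same y with |ZA| = 47.8 and A on the +x side, so A = (47.8, 0.00). Z and R share the same x with |ZR| = 40.6 and R on the +y side, so R = (0.00, 40.6). The virtual corner opposite Z is at (47.8, 40.6). A1 meets AE tangentially, so JE is at right angles to AE and A1 meets CR tangentially, so JC is at right angles to CR, with radius 9.1, so the center J sits 9.1 in from both sides at J = (38.7, 31.5). Then |ZJ| = |J − Z| = 49.9.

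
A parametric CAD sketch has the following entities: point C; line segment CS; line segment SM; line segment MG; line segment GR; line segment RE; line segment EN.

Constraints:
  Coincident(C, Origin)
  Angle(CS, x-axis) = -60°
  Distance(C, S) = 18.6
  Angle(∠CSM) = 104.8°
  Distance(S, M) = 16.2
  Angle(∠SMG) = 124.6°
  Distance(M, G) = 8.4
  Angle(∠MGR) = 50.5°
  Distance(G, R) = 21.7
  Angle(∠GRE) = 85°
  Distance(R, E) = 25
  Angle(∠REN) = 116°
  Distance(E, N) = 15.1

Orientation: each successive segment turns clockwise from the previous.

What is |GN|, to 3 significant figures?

30.8

C is at the origin; CS runs at -60.0° with length 18.6, so S = (9.30, -16.1). ∠CSM = 104.8° gives SM at -135° from the x-axis; with |SM| = 16.2, M = (-2.20, -27.5). ∠SMG = 124.6° gives MG at 169° from the x-axis; with |MG| = 8.4, G = (-10.5, -26.0). ∠MGR = 50.5° gives GR at 39.9° from the x-axis; with |GR| = 21.7, R = (6.20, -12.1). ∠GRE = 85.0° gives RE at -55.1° from the x-axis; with |RE| = 25.0, E = (20.5, -32.6). ∠REN = 116.0° gives EN at -119° from the x-axis; with |EN| = 15.1, N = (13.2, -45.8). Then |GN| = |N − G| = 30.8.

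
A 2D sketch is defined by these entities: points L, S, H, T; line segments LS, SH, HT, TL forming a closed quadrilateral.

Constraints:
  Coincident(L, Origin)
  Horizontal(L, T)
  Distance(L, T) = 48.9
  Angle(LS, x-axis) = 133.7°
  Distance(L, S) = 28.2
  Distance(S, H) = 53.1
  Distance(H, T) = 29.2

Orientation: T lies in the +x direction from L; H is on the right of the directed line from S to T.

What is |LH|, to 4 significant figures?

25.53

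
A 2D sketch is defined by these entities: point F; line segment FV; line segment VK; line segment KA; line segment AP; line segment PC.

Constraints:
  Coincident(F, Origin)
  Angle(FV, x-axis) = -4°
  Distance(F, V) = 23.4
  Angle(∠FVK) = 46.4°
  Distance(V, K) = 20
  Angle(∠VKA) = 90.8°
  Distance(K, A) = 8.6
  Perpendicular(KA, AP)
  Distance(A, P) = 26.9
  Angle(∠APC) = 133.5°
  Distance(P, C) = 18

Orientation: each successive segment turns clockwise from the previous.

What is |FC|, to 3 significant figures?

41.2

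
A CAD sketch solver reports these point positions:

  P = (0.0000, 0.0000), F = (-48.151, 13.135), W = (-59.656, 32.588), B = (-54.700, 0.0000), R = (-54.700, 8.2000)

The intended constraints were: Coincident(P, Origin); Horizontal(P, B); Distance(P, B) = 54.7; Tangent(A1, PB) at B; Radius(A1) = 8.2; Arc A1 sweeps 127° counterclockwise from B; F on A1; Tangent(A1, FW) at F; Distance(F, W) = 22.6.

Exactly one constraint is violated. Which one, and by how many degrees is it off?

Tangent(A1, FW) at F — off by 6.40°.

P = (0.00, 0.00) ✓; P.y = 0.00, B.y = 0.00 ✓; |PB| = 54.70 ✓; ∠(RB, BP) = 90.00° ✓; |RB| = 8.200 ✓; bearing(R→F) − bearing(R→B) = 127.0° ✓; |RF| = 8.200 ✓; ∠(RF, FW) = 96.40° ✗; |FW| = 22.60 ✓.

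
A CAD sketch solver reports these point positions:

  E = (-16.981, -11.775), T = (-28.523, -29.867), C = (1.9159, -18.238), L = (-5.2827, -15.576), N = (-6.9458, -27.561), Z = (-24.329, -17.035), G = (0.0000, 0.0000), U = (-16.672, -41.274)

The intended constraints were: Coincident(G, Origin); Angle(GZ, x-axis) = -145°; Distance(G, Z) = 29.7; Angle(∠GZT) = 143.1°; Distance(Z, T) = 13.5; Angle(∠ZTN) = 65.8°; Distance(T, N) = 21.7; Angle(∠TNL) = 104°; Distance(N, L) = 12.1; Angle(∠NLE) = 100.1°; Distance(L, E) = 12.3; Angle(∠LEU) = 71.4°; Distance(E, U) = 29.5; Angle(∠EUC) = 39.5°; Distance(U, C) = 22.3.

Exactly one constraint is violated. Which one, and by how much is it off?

Distance(U, C) = 22.3 — off by 7.30.

G = (0.00, 0.00) ✓; GZ at -145.0° ✓; |GZ| = 29.70 ✓; ∠GZT = 143.1° ✓; |ZT| = 13.50 ✓; ∠ZTN = 65.80° ✓; |TN| = 21.70 ✓; ∠TNL = 104.0° ✓; |NL| = 12.10 ✓; ∠NLE = 100.1° ✓; |LE| = 12.30 ✓; ∠LEU = 71.40° ✓; |EU| = 29.50 ✓; ∠EUC = 39.50° ✓; |UC| = 29.60 ✗.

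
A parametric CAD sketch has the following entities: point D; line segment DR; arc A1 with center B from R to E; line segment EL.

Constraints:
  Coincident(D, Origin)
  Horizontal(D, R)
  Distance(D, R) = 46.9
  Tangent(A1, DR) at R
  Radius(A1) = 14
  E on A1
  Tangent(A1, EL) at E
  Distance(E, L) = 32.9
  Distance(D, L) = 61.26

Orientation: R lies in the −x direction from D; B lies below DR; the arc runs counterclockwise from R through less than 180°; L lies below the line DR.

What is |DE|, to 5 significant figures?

62.164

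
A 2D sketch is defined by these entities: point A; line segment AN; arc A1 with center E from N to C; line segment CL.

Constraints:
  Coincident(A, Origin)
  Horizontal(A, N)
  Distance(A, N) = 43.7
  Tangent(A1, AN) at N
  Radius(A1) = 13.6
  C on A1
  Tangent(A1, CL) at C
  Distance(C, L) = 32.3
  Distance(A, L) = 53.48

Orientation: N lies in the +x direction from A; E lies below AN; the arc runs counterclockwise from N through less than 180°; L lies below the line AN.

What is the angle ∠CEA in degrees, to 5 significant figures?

14.539°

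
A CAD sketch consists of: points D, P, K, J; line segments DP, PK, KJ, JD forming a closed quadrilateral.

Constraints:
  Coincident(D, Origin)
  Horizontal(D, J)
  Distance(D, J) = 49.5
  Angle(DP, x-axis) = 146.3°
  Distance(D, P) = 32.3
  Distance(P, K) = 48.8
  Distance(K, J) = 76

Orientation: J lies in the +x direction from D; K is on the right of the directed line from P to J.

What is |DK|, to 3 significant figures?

36.5

Checks: |PK| = 48.80 ✓; |KJ| = 76.00 ✓.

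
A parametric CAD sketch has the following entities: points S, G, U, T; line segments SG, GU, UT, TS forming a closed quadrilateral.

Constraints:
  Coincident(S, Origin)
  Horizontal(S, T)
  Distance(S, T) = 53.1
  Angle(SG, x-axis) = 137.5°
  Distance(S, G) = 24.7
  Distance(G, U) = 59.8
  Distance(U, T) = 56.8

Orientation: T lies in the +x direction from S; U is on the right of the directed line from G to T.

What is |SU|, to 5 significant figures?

37.542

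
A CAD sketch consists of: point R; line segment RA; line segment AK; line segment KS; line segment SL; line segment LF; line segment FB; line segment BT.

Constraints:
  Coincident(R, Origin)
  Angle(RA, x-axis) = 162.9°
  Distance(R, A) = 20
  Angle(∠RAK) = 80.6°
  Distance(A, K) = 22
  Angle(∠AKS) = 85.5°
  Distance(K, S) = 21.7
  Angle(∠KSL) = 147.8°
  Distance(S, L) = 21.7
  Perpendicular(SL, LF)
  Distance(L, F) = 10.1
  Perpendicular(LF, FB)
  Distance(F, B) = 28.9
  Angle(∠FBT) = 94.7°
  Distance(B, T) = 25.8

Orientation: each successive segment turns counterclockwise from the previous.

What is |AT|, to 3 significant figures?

45.0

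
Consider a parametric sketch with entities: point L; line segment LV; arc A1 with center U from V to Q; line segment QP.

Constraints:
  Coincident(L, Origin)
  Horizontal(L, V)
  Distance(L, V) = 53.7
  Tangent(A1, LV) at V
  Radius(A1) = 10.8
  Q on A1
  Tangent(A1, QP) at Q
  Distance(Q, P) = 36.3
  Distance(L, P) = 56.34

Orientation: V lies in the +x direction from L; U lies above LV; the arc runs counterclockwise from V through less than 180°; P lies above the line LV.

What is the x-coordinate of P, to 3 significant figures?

35.3

Checks: |UQ| = 10.80 ✓; ∠(UQ, QP) = 90.00° ✓; |QP| = 36.30 ✓; |LP| = 56.34 ✓.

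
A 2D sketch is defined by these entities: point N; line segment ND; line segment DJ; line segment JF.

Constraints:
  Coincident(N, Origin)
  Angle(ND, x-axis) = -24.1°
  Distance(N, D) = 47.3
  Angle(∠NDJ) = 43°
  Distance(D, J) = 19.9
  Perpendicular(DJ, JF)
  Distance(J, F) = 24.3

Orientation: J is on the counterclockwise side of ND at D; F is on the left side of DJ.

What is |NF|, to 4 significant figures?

16.71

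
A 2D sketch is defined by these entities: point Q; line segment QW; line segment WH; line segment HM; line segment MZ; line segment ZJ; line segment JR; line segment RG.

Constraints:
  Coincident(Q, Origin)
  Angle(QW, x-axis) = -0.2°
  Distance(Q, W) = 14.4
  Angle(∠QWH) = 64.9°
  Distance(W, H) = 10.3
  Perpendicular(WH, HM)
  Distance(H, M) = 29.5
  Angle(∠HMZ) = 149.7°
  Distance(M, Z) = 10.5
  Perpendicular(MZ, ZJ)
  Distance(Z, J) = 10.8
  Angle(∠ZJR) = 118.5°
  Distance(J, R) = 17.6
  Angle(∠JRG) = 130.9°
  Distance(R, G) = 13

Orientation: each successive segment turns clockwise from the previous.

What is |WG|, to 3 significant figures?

9.68

Q is at the origin; QW runs at -0.2° with length 14.4, so W = (14.4, -0.0503). ∠QWH = 64.9° gives WH at -115° from the x-axis; with |WH| = 10.3, H = (10.0, -9.36). The perpendicularity gives HM at right angles to WH, so HM runs at 155°; with |HM| = 29.5, M = (-16.7, 3.24). ∠HMZ = 149.7° gives MZ at 124° from the x-axis; with |MZ| = 10.5, Z = (-22.6, 11.9). MZ is perpendicular to ZJ, so ZJ runs at 34.4°; with |ZJ| = 10.8, J = (-13.7, 18.0). ∠ZJR = 118.5° gives JR at -27.1° from the x-axis; with |JR| = 17.6, R = (1.97, 9.99). ∠JRG = 130.9° gives RG at -76.2° from the x-axis; with |RG| = 13.0, G = (5.08, -2.63). Then |WG| = |G − W| = 9.68.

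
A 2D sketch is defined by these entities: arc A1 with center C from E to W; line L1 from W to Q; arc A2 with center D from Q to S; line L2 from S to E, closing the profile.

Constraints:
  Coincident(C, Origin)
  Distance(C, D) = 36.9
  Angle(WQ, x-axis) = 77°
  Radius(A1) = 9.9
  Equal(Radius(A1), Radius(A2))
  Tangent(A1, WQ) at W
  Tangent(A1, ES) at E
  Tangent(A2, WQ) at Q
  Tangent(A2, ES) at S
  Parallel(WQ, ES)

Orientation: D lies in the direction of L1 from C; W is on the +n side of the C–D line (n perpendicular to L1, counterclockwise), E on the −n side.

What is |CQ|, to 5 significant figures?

38.205

The slot axis is L1's direction at 77.0°, so u = (cos 77.0°, sin 77.0°) = (0.22495, 0.97437) and n = (−sin 77.0°, cos 77.0°) = (-0.97437, 0.22495). C is at the origin and D lies 36.9 along u from C, so D = 36.9·u = (8.3007, 35.954). Tangency of A1 to both parallel lines with radius 9.9 puts W and E at C ± 9.9·n: W = (-9.6463, 2.2270), E = (9.6463, -2.2270). Equal radii place Q and S the same way about D: Q = D + 9.9·n = (-1.3456, 38.181), S = D − 9.9·n = (17.947, 33.727). Then |CQ| = |Q − C| = 38.205.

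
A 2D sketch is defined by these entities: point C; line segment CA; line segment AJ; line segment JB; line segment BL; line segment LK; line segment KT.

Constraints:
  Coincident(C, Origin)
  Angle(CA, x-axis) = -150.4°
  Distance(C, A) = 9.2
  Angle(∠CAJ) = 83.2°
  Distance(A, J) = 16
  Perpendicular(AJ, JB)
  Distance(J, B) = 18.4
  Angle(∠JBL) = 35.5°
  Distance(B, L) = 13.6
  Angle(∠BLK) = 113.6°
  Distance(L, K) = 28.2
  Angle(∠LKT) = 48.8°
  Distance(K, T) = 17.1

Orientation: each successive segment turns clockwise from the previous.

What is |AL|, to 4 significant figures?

10.92

C is at the origin; CA runs at -150.4° with length 9.2, so A = (-7.999, -4.544). ∠CAJ = 83.2° gives AJ at 112.8° from the x-axis; with |AJ| = 16.0, J = (-14.20, 10.21). AJ is perpendicular to JB, so JB runs at 22.80°; with |JB| = 18.4, B = (2.763, 17.34). ∠JBL = 35.5° gives BL at -121.7° from the x-axis; with |BL| = 13.6, L = (-4.384, 5.765). Then |AL| = |L − A| = 10.92.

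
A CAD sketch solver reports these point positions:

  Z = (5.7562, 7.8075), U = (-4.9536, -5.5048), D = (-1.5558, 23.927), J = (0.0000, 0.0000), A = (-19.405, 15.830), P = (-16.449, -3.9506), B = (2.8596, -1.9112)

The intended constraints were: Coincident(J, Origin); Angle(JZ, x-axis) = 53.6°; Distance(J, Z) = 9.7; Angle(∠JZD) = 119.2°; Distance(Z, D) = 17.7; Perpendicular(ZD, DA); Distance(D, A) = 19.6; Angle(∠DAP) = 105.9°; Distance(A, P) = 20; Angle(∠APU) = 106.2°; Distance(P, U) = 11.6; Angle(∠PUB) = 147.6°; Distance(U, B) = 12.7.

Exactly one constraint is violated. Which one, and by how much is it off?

Distance(U, B) = 12.7 — off by 4.10.

J = (0.00, 0.00) ✓; JZ at 53.60° ✓; |JZ| = 9.700 ✓; ∠JZD = 119.2° ✓; |ZD| = 17.70 ✓; ∠(ZD, DA) = 90.00° ✓; |DA| = 19.60 ✓; ∠DAP = 105.9° ✓; |AP| = 20.00 ✓; ∠APU = 106.2° ✓; |PU| = 11.60 ✓; ∠PUB = 147.6° ✓; |UB| = 8.600 ✗.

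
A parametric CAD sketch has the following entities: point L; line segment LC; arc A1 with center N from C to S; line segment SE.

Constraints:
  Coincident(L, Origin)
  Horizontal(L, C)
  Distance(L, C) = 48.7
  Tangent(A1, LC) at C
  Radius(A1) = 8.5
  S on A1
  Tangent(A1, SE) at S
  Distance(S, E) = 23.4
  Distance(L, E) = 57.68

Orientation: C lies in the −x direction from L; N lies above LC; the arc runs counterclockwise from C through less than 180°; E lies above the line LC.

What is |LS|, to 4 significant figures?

41.97

Checks: |NS| = 8.500 ✓; ∠(NS, SE) = 90.00° ✓; |SE| = 23.40 ✓; |LE| = 57.68 ✓.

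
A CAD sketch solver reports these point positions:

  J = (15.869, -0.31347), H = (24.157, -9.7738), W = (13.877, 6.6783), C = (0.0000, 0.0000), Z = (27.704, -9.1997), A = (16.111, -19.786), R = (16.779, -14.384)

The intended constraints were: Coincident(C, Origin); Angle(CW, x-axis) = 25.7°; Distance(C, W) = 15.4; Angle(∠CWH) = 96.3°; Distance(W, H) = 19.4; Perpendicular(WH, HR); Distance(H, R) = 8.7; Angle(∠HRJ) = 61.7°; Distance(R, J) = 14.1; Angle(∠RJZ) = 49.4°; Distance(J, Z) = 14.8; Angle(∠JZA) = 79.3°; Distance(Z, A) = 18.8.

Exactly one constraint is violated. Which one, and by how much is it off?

Distance(Z, A) = 18.8 — off by 3.10.

C = (0.00, 0.00) ✓; CW at 25.70° ✓; |CW| = 15.40 ✓; ∠CWH = 96.30° ✓; |WH| = 19.40 ✓; ∠(WH, HR) = 90.00° ✓; |HR| = 8.700 ✓; ∠HRJ = 61.70° ✓; |RJ| = 14.10 ✓; ∠RJZ = 49.40° ✓; |JZ| = 14.80 ✓; ∠JZA = 79.30° ✓; |ZA| = 15.70 ✗.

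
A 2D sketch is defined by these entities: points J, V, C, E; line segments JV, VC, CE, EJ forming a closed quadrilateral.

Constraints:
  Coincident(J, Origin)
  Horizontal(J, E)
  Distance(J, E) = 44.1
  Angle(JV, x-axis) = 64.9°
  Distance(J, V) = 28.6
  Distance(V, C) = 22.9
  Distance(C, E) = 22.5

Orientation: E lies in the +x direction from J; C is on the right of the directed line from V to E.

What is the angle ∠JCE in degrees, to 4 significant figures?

152.7°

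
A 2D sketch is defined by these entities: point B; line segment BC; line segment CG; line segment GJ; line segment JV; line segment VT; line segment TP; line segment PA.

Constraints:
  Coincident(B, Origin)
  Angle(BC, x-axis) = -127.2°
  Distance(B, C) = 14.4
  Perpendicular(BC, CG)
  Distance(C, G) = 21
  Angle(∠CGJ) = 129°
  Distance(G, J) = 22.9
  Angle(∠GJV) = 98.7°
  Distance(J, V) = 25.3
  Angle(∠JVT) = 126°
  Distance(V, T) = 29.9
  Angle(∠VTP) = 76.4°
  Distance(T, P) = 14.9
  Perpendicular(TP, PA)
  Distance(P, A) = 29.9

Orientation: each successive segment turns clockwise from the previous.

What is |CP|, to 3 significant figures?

20.2

∠JVT = 126.0° gives VT at -43.5° from the x-axis; with |VT| = 29.9, T = (20.4, 8.14). ∠VTP = 76.4° gives TP at -147° from the x-axis; with |TP| = 14.9, P = (7.90, 0.0507). Then |CP| = |P − C| = 20.2.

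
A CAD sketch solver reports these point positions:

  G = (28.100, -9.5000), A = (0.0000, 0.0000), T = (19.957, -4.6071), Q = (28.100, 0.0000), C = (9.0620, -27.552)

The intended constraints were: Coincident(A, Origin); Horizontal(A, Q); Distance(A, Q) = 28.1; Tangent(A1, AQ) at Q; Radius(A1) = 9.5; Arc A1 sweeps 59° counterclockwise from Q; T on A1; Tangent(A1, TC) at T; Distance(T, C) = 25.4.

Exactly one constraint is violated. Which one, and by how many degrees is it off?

Tangent(A1, TC) at T — off by 5.60°.

A = (0.00, 0.00) ✓; A.y = 0.00, Q.y = 0.00 ✓; |AQ| = 28.10 ✓; ∠(GQ, QA) = 90.00° ✓; |GQ| = 9.500 ✓; bearing(G→T) − bearing(G→Q) = 59.00° ✓; |GT| = 9.500 ✓; ∠(GT, TC) = 84.40° ✗; |TC| = 25.40 ✓.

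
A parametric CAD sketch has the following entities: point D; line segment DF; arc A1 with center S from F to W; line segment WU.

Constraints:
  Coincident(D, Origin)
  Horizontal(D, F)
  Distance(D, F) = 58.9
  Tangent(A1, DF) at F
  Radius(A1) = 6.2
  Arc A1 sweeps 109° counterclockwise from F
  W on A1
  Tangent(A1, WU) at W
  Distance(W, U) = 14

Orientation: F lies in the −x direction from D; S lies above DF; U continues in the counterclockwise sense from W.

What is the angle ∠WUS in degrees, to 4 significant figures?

23.89°

D is at the origin; DF is horizontal with |DF| = 58.9 and F on the −x side, so F = (-58.90, 0.000). The tangent condition forces SF to be normal to DF, so S = F + (0, 6.2) = (-58.90, 6.200). On A1, F sits at bearing -90° from S; a 109° counterclockwise sweep puts W at bearing 19°, so W = S + 6.2·(cos 19°, sin 19°) = (-53.04, 8.219). Tangency of A1 to WU means the radius SW is perpendicular to WU, so WU runs along (−sin 19°, cos 19°); with |WU| = 14.0, U = (-57.60, 21.46). Then cos ∠WUS = UW·US / (|UW||US|), giving 23.89°.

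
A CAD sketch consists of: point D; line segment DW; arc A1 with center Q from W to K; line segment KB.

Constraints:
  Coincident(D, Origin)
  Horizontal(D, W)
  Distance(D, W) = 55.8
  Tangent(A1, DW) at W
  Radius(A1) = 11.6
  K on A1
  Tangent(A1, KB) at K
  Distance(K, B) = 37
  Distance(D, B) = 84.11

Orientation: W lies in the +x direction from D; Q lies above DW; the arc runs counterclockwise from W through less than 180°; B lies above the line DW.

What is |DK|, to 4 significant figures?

68.29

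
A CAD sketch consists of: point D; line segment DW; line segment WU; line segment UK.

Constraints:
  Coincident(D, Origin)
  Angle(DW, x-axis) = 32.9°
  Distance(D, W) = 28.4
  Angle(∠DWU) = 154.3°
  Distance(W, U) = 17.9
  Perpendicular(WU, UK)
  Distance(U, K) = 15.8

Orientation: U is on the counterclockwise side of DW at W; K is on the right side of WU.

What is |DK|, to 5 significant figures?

51.787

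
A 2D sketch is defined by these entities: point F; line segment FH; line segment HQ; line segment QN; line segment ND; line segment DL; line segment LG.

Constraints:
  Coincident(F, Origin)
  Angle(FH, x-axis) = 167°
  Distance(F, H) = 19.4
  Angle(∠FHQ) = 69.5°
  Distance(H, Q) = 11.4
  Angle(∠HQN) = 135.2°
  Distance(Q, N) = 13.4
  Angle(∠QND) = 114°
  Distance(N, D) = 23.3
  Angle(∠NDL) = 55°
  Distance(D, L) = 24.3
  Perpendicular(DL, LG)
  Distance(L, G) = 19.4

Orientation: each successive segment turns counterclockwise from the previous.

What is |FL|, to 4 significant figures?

10.52

F is at the origin; FH runs at 167.0° with length 19.4, so H = (-18.90, 4.364). ∠FHQ = 69.5° gives HQ at -82.50° from the x-axis; with |HQ| = 11.4, Q = (-17.41, -6.938). ∠HQN = 135.2° gives QN at -37.70° from the x-axis; with |QN| = 13.4, N = (-6.812, -15.13). ∠QND = 114.0° gives ND at 28.30° from the x-axis; with |ND| = 23.3, D = (13.70, -4.087). ∠NDL = 55.0° gives DL at 153.3° from the x-axis; with |DL| = 24.3, L = (-8.006, 6.832). Then |FL| = |L − F| = 10.52.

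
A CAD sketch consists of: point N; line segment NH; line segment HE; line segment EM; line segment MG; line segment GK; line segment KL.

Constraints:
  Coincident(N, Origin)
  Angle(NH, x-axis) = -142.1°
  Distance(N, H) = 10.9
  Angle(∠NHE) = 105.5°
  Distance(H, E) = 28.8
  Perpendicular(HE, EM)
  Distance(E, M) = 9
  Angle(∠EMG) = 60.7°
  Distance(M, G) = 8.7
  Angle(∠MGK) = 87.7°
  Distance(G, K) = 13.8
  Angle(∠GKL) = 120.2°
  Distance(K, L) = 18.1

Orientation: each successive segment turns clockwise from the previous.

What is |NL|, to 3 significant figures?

52.3

∠MGK = 87.7° gives GK at -158° from the x-axis; with |GK| = 13.8, K = (-35.6, 4.63). ∠GKL = 120.2° gives KL at 142° from the x-axis; with |KL| = 18.1, L = (-49.9, 15.8). Then |NL| = |L − N| = 52.3.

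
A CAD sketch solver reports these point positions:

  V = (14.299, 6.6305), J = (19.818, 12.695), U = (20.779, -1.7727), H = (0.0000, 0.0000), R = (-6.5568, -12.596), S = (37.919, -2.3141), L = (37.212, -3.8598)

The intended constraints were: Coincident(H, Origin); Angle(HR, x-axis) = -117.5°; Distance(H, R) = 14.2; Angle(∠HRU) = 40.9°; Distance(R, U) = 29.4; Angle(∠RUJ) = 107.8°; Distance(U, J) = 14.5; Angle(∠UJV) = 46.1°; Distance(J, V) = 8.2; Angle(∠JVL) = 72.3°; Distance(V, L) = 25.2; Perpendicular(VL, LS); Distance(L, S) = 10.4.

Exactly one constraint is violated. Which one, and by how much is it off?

Distance(L, S) = 10.4 — off by 8.70.

H = (0.00, 0.00) ✓; HR at -117.5° ✓; |HR| = 14.20 ✓; ∠HRU = 40.90° ✓; |RU| = 29.40 ✓; ∠RUJ = 107.8° ✓; |UJ| = 14.50 ✓; ∠UJV = 46.10° ✓; |JV| = 8.200 ✓; ∠JVL = 72.30° ✓; |VL| = 25.20 ✓; ∠(VL, LS) = 90.02° ✓; |LS| = 1.700 ✗.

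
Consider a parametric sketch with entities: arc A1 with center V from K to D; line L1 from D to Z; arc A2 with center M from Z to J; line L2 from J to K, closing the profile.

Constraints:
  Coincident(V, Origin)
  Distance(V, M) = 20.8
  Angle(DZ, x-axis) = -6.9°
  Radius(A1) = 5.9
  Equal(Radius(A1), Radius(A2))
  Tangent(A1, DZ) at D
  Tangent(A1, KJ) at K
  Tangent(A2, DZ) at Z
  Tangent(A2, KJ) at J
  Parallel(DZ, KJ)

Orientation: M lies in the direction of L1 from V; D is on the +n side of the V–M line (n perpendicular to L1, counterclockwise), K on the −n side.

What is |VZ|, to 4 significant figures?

21.62

Tangency of A1 to both parallel lines with radius 5.9 puts D and K at V ± 5.9·n: D = (0.7088, 5.857), K = (-0.7088, -5.857). Equal radii place Z and J the same way about M: Z = M + 5.9·n = (21.36, 3.358), J = M − 5.9·n = (19.94, -8.356). Then |VZ| = |Z − V| = 21.62.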